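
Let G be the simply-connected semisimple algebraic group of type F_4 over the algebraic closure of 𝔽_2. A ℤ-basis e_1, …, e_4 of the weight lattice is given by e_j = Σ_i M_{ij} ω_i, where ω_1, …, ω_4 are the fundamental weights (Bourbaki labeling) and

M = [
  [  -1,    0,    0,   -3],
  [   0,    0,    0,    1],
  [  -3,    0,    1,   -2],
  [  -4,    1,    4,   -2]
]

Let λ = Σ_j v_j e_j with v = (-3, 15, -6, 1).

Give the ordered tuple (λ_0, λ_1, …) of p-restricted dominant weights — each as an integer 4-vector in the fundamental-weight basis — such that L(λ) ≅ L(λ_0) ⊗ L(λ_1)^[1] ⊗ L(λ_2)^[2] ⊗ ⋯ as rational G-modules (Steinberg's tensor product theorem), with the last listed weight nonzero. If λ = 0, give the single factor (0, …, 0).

((0, 1, 1, 1),)

Change of basis e → ω: c = M·v where v = (-3, 15, -6, 1):
  c_1 = (-1)·(-3) + (0)·(15) + (0)·(-6) + (-3)·(1) = 0
  c_2 = (0)·(-3) + (0)·(15) + (0)·(-6) + (1)·(1) = 1
  c_3 = (-3)·(-3) + (0)·(15) + (1)·(-6) + (-2)·(1) = 1
  c_4 = (-4)·(-3) + (1)·(15) + (4)·(-6) + (-2)·(1) = 1
p = 2; digits c_i = Σ_j d_{ij}·2^j, 0 ≤ d_{ij} < 2:
  c_1 = 0
  c_2 = 1 = 1·2^0
  c_3 = 1 = 1·2^0
  c_4 = 1 = 1·2^0
Factor λ_0 = (0, 1, 1, 1)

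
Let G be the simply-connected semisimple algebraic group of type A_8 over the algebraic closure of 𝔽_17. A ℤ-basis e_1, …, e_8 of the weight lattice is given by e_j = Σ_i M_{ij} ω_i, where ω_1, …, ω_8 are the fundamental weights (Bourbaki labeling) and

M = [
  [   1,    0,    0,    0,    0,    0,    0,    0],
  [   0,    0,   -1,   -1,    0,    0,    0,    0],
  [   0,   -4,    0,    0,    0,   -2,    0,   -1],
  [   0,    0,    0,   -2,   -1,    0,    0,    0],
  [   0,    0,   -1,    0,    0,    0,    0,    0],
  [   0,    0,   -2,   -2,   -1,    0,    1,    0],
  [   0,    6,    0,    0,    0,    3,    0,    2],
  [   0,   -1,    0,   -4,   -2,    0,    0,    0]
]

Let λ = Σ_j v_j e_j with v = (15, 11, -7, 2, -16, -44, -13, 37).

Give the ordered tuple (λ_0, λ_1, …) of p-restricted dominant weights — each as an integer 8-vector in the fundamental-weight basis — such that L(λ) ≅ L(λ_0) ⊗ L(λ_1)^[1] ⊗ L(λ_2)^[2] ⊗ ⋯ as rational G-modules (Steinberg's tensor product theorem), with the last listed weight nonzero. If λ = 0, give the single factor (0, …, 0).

((15, 5, 7, 12, 7, 13, 8, 13),)

ω-coordinates c = M·v, v = (15, 11, -7, 2, -16, -44, -13, 37):
  c_1 = 1·15 + 0·11 + (0)·(-7) + 0·2 + (0)·(-16) + (0)·(-44) + (0)·(-13) + 0·37 = 15
  c_2 = 0·15 + 0·11 + (-1)·(-7) + (-1)·(2) + (0)·(-16) + (0)·(-44) + (0)·(-13) + 0·37 = 5
  c_3 = 0·15 + (-4)·(11) + (0)·(-7) + 0·2 + (0)·(-16) + (-2)·(-44) + (0)·(-13) + (-1)·(37) = 7
  c_4 = 0·15 + 0·11 + (0)·(-7) + (-2)·(2) + (-1)·(-16) + (0)·(-44) + (0)·(-13) + 0·37 = 12
  c_5 = 0·15 + 0·11 + (-1)·(-7) + 0·2 + (0)·(-16) + (0)·(-44) + (0)·(-13) + 0·37 = 7
  c_6 = 0·15 + 0·11 + (-2)·(-7) + (-2)·(2) + (-1)·(-16) + (0)·(-44) + (1)·(-13) + 0·37 = 13
  c_7 = 0·15 + 6·11 + (0)·(-7) + 0·2 + (0)·(-16) + (3)·(-44) + (0)·(-13) + 2·37 = 8
  c_8 = 0·15 + (-1)·(11) + (0)·(-7) + (-4)·(2) + (-2)·(-16) + (0)·(-44) + (0)·(-13) + 0·37 = 13
Expand coordinatewise in base 17:
  c_1 = 15 = 15·17^0
  c_2 = 5 = 5·17^0
  c_3 = 7 = 7·17^0
  c_4 = 12 = 12·17^0
  c_5 = 7 = 7·17^0
  c_6 = 13 = 13·17^0
  c_7 = 8 = 8·17^0
  c_8 = 13 = 13·17^0
Factor λ_0 = (15, 5, 7, 12, 7, 13, 8, 13)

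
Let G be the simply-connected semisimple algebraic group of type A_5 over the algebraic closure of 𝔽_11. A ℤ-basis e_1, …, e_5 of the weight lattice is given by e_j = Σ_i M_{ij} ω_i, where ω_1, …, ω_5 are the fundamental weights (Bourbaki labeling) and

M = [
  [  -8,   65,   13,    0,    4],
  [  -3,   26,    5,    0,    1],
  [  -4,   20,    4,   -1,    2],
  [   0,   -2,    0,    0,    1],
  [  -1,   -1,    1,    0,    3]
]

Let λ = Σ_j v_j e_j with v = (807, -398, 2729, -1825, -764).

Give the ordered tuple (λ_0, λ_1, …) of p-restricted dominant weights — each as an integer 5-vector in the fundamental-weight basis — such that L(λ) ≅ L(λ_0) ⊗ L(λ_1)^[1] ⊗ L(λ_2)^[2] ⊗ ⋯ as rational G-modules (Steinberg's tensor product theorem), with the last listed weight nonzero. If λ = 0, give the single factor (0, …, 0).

((7, 2, 3, 10, 6), (8, 10, 2, 2, 2))

Change of basis e → ω: c = M·v where v = (807, -398, 2729, -1825, -764):
  c_1 = (-8)·(807) + (65)·(-398) + 13·2729 + (0)·(-1825) + (4)·(-764) = 95
  c_2 = (-3)·(807) + (26)·(-398) + 5·2729 + (0)·(-1825) + (1)·(-764) = 112
  c_3 = (-4)·(807) + (20)·(-398) + 4·2729 + (-1)·(-1825) + (2)·(-764) = 25
  c_4 = 0·807 + (-2)·(-398) + 0·2729 + (0)·(-1825) + (1)·(-764) = 32
  c_5 = (-1)·(807) + (-1)·(-398) + 1·2729 + (0)·(-1825) + (3)·(-764) = 28
Expand coordinatewise in base 11:
  c_1 = 95 = 7·11^0 + 8·11^1
  c_2 = 112 = 2·11^0 + 10·11^1
  c_3 = 25 = 3·11^0 + 2·11^1
  c_4 = 32 = 10·11^0 + 2·11^1
  c_5 = 28 = 6·11^0 + 2·11^1
p-restricted factor λ_0 = (7, 2, 3, 10, 6)
p-restricted factor λ_1 = (8, 10, 2, 2, 2)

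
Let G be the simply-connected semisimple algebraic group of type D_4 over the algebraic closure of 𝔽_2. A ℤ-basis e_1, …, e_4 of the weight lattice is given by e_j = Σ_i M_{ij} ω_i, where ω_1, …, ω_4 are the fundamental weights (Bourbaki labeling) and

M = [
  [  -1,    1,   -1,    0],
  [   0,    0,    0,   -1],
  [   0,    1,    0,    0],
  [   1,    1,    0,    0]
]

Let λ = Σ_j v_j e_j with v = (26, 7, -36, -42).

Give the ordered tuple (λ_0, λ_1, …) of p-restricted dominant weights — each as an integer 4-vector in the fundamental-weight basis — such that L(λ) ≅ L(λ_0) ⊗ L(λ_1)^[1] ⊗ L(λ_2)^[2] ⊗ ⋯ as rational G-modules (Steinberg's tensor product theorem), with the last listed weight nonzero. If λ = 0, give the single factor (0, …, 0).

Converting to the ω-basis (c_i = row i of M dotted with v = (26, 7, -36, -42)):
  c_1 = (-1)·(26) + (1)·(7) + (-1)·(-36) + (0)·(-42) = 17
  c_2 = (0)·(26) + (0)·(7) + (0)·(-36) + (-1)·(-42) = 42
  c_3 = (0)·(26) + (1)·(7) + (0)·(-36) + (0)·(-42) = 7
  c_4 = (1)·(26) + (1)·(7) + (0)·(-36) + (0)·(-42) = 33
Base-2 expansion of each c_i:
  c_1 = 17 = 1·2^0 + 0·2^1 + 0·2^2 + 0·2^3 + 1·2^4
  c_2 = 42 = 0·2^0 + 1·2^1 + 0·2^2 + 1·2^3 + 0·2^4 + 1·2^5
  c_3 = 7 = 1·2^0 + 1·2^1 + 1·2^2
  c_4 = 33 = 1·2^0 + 0·2^1 + 0·2^2 + 0·2^3 + 0·2^4 + 1·2^5
λ_0 = (1, 0, 1, 1)
λ_1 = (0, 1, 1, 0)
λ_2 = (0, 0, 1, 0)
λ_3 = (0, 1, 0, 0)
λ_4 = (1, 0, 0, 0)
λ_5 = (0, 1, 0, 1)

((1, 0, 1, 1), (0, 1, 1, 0), (0, 0, 1, 0), (0, 1, 0, 0), (1, 0, 0, 0), (0, 1, 0, 1))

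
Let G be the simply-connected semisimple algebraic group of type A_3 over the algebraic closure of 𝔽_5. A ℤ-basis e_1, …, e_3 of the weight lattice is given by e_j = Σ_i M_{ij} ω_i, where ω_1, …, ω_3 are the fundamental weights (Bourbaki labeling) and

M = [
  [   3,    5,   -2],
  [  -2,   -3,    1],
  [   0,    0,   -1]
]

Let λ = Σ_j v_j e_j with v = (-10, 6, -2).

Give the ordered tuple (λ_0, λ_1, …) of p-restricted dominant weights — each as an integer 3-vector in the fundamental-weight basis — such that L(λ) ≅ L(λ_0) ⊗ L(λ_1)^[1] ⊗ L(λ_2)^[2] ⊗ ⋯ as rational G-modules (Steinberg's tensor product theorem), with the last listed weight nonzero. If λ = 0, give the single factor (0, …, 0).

((4, 0, 2),)

Compute c_i = Σ_j M_{ij} v_j with v = (-10, 6, -2):
  c_1 = (3)·(-10) + 5·6 + (-2)·(-2) = 4
  c_2 = (-2)·(-10) + (-3)·(6) + (1)·(-2) = 0
  c_3 = (0)·(-10) + 0·6 + (-1)·(-2) = 2
Expand coordinatewise in base 5:
  c_1 = 4 = 4·5^0
  c_2 = 0
  c_3 = 2 = 2·5^0
λ_0 = (4, 0, 2)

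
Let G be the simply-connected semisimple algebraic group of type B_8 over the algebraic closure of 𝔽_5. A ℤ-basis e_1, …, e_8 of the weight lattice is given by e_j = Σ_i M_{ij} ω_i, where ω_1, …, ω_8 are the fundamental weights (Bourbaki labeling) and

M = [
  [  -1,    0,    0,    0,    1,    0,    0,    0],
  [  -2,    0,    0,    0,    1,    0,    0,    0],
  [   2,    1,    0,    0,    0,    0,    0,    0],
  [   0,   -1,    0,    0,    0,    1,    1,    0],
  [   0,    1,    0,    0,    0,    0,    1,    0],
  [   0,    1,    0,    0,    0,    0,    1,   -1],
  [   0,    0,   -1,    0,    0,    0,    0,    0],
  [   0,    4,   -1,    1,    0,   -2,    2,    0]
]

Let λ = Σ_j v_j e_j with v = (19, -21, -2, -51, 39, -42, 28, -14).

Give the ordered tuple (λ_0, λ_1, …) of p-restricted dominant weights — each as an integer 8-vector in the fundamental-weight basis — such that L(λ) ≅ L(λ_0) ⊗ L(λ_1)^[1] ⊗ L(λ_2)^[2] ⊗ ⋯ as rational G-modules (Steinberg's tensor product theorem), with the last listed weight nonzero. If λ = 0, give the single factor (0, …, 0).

((0, 1, 2, 2, 2, 1, 2, 2), (4, 0, 3, 1, 1, 4, 0, 1))

Change of basis e → ω: c = M·v where v = (19, -21, -2, -51, 39, -42, 28, -14):
  c_1 = (-1)·(19) + (0)·(-21) + (0)·(-2) + (0)·(-51) + 1·39 + (0)·(-42) + 0·28 + (0)·(-14) = 20
  c_2 = (-2)·(19) + (0)·(-21) + (0)·(-2) + (0)·(-51) + 1·39 + (0)·(-42) + 0·28 + (0)·(-14) = 1
  c_3 = 2·19 + (1)·(-21) + (0)·(-2) + (0)·(-51) + 0·39 + (0)·(-42) + 0·28 + (0)·(-14) = 17
  c_4 = 0·19 + (-1)·(-21) + (0)·(-2) + (0)·(-51) + 0·39 + (1)·(-42) + 1·28 + (0)·(-14) = 7
  c_5 = 0·19 + (1)·(-21) + (0)·(-2) + (0)·(-51) + 0·39 + (0)·(-42) + 1·28 + (0)·(-14) = 7
  c_6 = 0·19 + (1)·(-21) + (0)·(-2) + (0)·(-51) + 0·39 + (0)·(-42) + 1·28 + (-1)·(-14) = 21
  c_7 = 0·19 + (0)·(-21) + (-1)·(-2) + (0)·(-51) + 0·39 + (0)·(-42) + 0·28 + (0)·(-14) = 2
  c_8 = 0·19 + (4)·(-21) + (-1)·(-2) + (1)·(-51) + 0·39 + (-2)·(-42) + 2·28 + (0)·(-14) = 7
Expand coordinatewise in base 5:
  c_1 = 20 = 0·5^0 + 4·5^1
  c_2 = 1 = 1·5^0
  c_3 = 17 = 2·5^0 + 3·5^1
  c_4 = 7 = 2·5^0 + 1·5^1
  c_5 = 7 = 2·5^0 + 1·5^1
  c_6 = 21 = 1·5^0 + 4·5^1
  c_7 = 2 = 2·5^0
  c_8 = 7 = 2·5^0 + 1·5^1
p-restricted factor λ_0 = (0, 1, 2, 2, 2, 1, 2, 2)
p-restricted factor λ_1 = (4, 0, 3, 1, 1, 4, 0, 1)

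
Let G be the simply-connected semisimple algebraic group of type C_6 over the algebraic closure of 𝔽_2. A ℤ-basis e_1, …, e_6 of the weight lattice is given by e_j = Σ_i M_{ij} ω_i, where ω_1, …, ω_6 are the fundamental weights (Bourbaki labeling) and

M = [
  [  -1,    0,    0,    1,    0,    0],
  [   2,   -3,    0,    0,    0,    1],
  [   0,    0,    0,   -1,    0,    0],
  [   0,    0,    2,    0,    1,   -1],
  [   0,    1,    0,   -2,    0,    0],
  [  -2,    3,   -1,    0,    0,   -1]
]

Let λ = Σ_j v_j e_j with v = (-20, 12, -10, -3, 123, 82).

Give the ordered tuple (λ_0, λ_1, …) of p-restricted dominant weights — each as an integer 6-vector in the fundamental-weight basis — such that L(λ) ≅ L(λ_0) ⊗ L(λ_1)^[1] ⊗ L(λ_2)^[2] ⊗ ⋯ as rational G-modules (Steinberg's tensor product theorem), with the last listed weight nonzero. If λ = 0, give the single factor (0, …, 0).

Converting to the ω-basis (c_i = row i of M dotted with v = (-20, 12, -10, -3, 123, 82)):
  c_1 = (-1)·(-20) + (0)·(12) + (0)·(-10) + (1)·(-3) + (0)·(123) + (0)·(82) = 17
  c_2 = (2)·(-20) + (-3)·(12) + (0)·(-10) + (0)·(-3) + (0)·(123) + (1)·(82) = 6
  c_3 = (0)·(-20) + (0)·(12) + (0)·(-10) + (-1)·(-3) + (0)·(123) + (0)·(82) = 3
  c_4 = (0)·(-20) + (0)·(12) + (2)·(-10) + (0)·(-3) + (1)·(123) + (-1)·(82) = 21
  c_5 = (0)·(-20) + (1)·(12) + (0)·(-10) + (-2)·(-3) + (0)·(123) + (0)·(82) = 18
  c_6 = (-2)·(-20) + (3)·(12) + (-1)·(-10) + (0)·(-3) + (0)·(123) + (-1)·(82) = 4
Base-2 expansion of each c_i:
  c_1 = 17 = 1·2^0 + 0·2^1 + 0·2^2 + 0·2^3 + 1·2^4
  c_2 = 6 = 0·2^0 + 1·2^1 + 1·2^2
  c_3 = 3 = 1·2^0 + 1·2^1
  c_4 = 21 = 1·2^0 + 0·2^1 + 1·2^2 + 0·2^3 + 1·2^4
  c_5 = 18 = 0·2^0 + 1·2^1 + 0·2^2 + 0·2^3 + 1·2^4
  c_6 = 4 = 0·2^0 + 0·2^1 + 1·2^2
Factor λ_0 = (1, 0, 1, 1, 0, 0)
Factor λ_1 = (0, 1, 1, 0, 1, 0)
Factor λ_2 = (0, 1, 0, 1, 0, 1)
Factor λ_3 = (0, 0, 0, 0, 0, 0)
Factor λ_4 = (1, 0, 0, 1, 1, 0)

((1, 0, 1, 1, 0, 0), (0, 1, 1, 0, 1, 0), (0, 1, 0, 1, 0, 1), (0, 0, 0, 0, 0, 0), (1, 0, 0, 1, 1, 0))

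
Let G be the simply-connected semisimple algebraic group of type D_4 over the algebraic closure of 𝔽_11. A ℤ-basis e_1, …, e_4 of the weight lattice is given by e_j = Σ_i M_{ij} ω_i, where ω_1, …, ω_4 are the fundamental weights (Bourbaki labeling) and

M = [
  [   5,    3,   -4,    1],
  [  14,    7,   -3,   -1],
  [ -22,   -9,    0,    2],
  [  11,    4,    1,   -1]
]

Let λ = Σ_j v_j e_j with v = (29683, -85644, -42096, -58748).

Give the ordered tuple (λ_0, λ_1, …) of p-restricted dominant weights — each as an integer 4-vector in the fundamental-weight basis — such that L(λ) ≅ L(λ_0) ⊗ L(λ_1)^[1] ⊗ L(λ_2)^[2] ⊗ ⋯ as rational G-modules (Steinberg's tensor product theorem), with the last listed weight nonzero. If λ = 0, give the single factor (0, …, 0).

((8, 1, 10, 6), (2, 0, 2, 9), (9, 9, 2, 4))

Converting to the ω-basis (c_i = row i of M dotted with v = (29683, -85644, -42096, -58748)):
  c_1 = 5*29683 + 3*-85644 + -4*-42096 + 1*-58748 = 1119
  c_2 = 14*29683 + 7*-85644 + -3*-42096 + -1*-58748 = 1090
  c_3 = -22*29683 + -9*-85644 + 0*-42096 + 2*-58748 = 274
  c_4 = 11*29683 + 4*-85644 + 1*-42096 + -1*-58748 = 589
Expand coordinatewise in base 11:
  c_1 = 1119 = 8·11^0 + 2·11^1 + 9·11^2
  c_2 = 1090 = 1·11^0 + 0·11^1 + 9·11^2
  c_3 = 274 = 10·11^0 + 2·11^1 + 2·11^2
  c_4 = 589 = 6·11^0 + 9·11^1 + 4·11^2
λ_0 = (8, 1, 10, 6)
λ_1 = (2, 0, 2, 9)
λ_2 = (9, 9, 2, 4)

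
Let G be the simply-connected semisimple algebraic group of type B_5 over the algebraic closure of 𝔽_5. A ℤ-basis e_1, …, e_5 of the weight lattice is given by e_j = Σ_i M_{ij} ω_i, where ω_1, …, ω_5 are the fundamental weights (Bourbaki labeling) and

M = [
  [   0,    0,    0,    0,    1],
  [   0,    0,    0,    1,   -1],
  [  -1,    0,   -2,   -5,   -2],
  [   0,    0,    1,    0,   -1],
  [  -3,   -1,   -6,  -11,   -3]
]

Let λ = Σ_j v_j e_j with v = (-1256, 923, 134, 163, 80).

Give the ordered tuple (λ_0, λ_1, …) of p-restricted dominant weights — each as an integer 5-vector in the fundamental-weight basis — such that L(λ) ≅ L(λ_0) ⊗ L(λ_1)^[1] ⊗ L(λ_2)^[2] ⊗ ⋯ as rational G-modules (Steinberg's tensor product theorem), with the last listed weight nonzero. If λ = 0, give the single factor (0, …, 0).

((0, 3, 3, 4, 3), (1, 1, 2, 0, 1), (3, 3, 0, 2, 0))

Compute c_i = Σ_j M_{ij} v_j with v = (-1256, 923, 134, 163, 80):
  c_1 = (0)·(-1256) + 0·923 + 0·134 + 0·163 + 1·80 = 80
  c_2 = (0)·(-1256) + 0·923 + 0·134 + 1·163 + (-1)·(80) = 83
  c_3 = (-1)·(-1256) + 0·923 + (-2)·(134) + (-5)·(163) + (-2)·(80) = 13
  c_4 = (0)·(-1256) + 0·923 + 1·134 + 0·163 + (-1)·(80) = 54
  c_5 = (-3)·(-1256) + (-1)·(923) + (-6)·(134) + (-11)·(163) + (-3)·(80) = 8
Writing each c_i in base p = 5:
  c_1 = 80 = 0·5^0 + 1·5^1 + 3·5^2
  c_2 = 83 = 3·5^0 + 1·5^1 + 3·5^2
  c_3 = 13 = 3·5^0 + 2·5^1
  c_4 = 54 = 4·5^0 + 0·5^1 + 2·5^2
  c_5 = 8 = 3·5^0 + 1·5^1
p-restricted factor λ_0 = (0, 3, 3, 4, 3)
p-restricted factor λ_1 = (1, 1, 2, 0, 1)
p-restricted factor λ_2 = (3, 3, 0, 2, 0)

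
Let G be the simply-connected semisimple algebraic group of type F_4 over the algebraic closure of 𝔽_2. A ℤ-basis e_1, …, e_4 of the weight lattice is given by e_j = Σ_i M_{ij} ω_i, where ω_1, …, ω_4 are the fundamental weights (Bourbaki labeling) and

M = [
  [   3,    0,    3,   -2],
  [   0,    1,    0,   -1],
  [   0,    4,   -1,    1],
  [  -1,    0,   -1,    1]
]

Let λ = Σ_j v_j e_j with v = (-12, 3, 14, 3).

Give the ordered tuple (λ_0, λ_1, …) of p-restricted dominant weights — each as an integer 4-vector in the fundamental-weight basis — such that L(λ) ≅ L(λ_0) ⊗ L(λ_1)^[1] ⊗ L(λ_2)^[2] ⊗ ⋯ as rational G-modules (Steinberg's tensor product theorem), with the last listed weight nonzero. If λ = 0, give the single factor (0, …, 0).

((0, 0, 1, 1),)

In the fundamental-weight basis, λ has coordinates c = M·v (v = (-12, 3, 14, 3)):
  c_1 = (3)·(-12) + 0·3 + 3·14 + (-2)·(3) = 0
  c_2 = (0)·(-12) + 1·3 + 0·14 + (-1)·(3) = 0
  c_3 = (0)·(-12) + 4·3 + (-1)·(14) + 1·3 = 1
  c_4 = (-1)·(-12) + 0·3 + (-1)·(14) + 1·3 = 1
p = 2; digits c_i = Σ_j d_{ij}·2^j, 0 ≤ d_{ij} < 2:
  c_1 = 0
  c_2 = 0
  c_3 = 1 = 1·2^0
  c_4 = 1 = 1·2^0
λ_0 = (0, 0, 1, 1)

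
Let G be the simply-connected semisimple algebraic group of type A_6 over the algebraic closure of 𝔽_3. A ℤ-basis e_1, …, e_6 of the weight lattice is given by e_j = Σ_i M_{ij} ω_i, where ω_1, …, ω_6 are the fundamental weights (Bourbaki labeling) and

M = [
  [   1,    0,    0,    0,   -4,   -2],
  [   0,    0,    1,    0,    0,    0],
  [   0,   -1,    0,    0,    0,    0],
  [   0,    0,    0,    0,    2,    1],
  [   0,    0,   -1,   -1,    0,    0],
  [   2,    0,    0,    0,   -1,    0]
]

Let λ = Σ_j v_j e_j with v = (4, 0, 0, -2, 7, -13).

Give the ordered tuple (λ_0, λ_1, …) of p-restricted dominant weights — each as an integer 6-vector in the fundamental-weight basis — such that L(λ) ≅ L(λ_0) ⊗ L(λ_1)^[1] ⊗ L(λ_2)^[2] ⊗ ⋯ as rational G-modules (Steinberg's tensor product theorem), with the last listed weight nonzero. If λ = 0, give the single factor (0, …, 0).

In the fundamental-weight basis, λ has coordinates c = M·v (v = (4, 0, 0, -2, 7, -13)):
  c_1 = 1·4 + 0·0 + 0·0 + (0)·(-2) + (-4)·(7) + (-2)·(-13) = 2
  c_2 = 0·4 + 0·0 + 1·0 + (0)·(-2) + 0·7 + (0)·(-13) = 0
  c_3 = 0·4 + (-1)·(0) + 0·0 + (0)·(-2) + 0·7 + (0)·(-13) = 0
  c_4 = 0·4 + 0·0 + 0·0 + (0)·(-2) + 2·7 + (1)·(-13) = 1
  c_5 = 0·4 + 0·0 + (-1)·(0) + (-1)·(-2) + 0·7 + (0)·(-13) = 2
  c_6 = 2·4 + 0·0 + 0·0 + (0)·(-2) + (-1)·(7) + (0)·(-13) = 1
p = 3; digits c_i = Σ_j d_{ij}·3^j, 0 ≤ d_{ij} < 3:
  c_1 = 2 = 2·3^0
  c_2 = 0
  c_3 = 0
  c_4 = 1 = 1·3^0
  c_5 = 2 = 2·3^0
  c_6 = 1 = 1·3^0
λ_0 = (2, 0, 0, 1, 2, 1)

((2, 0, 0, 1, 2, 1),)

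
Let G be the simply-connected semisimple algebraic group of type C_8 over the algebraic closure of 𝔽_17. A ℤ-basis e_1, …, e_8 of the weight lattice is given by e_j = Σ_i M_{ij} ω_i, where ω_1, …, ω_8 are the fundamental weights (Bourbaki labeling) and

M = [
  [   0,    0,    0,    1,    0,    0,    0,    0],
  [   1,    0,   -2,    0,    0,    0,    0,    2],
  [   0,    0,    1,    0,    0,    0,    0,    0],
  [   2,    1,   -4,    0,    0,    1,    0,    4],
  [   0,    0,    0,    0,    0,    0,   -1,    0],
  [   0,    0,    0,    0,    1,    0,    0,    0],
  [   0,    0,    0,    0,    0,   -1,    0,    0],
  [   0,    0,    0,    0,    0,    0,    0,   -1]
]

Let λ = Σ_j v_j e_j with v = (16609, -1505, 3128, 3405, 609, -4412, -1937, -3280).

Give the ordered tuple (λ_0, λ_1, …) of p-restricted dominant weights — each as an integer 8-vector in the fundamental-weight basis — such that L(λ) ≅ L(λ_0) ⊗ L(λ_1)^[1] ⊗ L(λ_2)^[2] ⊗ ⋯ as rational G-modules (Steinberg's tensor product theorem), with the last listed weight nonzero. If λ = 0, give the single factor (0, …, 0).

In the fundamental-weight basis, λ has coordinates c = M·v (v = (16609, -1505, 3128, 3405, 609, -4412, -1937, -3280)):
  c_1 = 0·16609 + (0)·(-1505) + 0·3128 + 1·3405 + 0·609 + (0)·(-4412) + (0)·(-1937) + (0)·(-3280) = 3405
  c_2 = 1·16609 + (0)·(-1505) + (-2)·(3128) + 0·3405 + 0·609 + (0)·(-4412) + (0)·(-1937) + (2)·(-3280) = 3793
  c_3 = 0·16609 + (0)·(-1505) + 1·3128 + 0·3405 + 0·609 + (0)·(-4412) + (0)·(-1937) + (0)·(-3280) = 3128
  c_4 = 2·16609 + (1)·(-1505) + (-4)·(3128) + 0·3405 + 0·609 + (1)·(-4412) + (0)·(-1937) + (4)·(-3280) = 1669
  c_5 = 0·16609 + (0)·(-1505) + 0·3128 + 0·3405 + 0·609 + (0)·(-4412) + (-1)·(-1937) + (0)·(-3280) = 1937
  c_6 = 0·16609 + (0)·(-1505) + 0·3128 + 0·3405 + 1·609 + (0)·(-4412) + (0)·(-1937) + (0)·(-3280) = 609
  c_7 = 0·16609 + (0)·(-1505) + 0·3128 + 0·3405 + 0·609 + (-1)·(-4412) + (0)·(-1937) + (0)·(-3280) = 4412
  c_8 = 0·16609 + (0)·(-1505) + 0·3128 + 0·3405 + 0·609 + (0)·(-4412) + (0)·(-1937) + (-1)·(-3280) = 3280
p = 17; digits c_i = Σ_j d_{ij}·17^j, 0 ≤ d_{ij} < 17:
  c_1 = 3405 = 5·17^0 + 13·17^1 + 11·17^2
  c_2 = 3793 = 2·17^0 + 2·17^1 + 13·17^2
  c_3 = 3128 = 0·17^0 + 14·17^1 + 10·17^2
  c_4 = 1669 = 3·17^0 + 13·17^1 + 5·17^2
  c_5 = 1937 = 16·17^0 + 11·17^1 + 6·17^2
  c_6 = 609 = 14·17^0 + 1·17^1 + 2·17^2
  c_7 = 4412 = 9·17^0 + 4·17^1 + 15·17^2
  c_8 = 3280 = 16·17^0 + 5·17^1 + 11·17^2
Factor λ_0 = (5, 2, 0, 3, 16, 14, 9, 16)
Factor λ_1 = (13, 2, 14, 13, 11, 1, 4, 5)
Factor λ_2 = (11, 13, 10, 5, 6, 2, 15, 11)

((5, 2, 0, 3, 16, 14, 9, 16), (13, 2, 14, 13, 11, 1, 4, 5), (11, 13, 10, 5, 6, 2, 15, 11))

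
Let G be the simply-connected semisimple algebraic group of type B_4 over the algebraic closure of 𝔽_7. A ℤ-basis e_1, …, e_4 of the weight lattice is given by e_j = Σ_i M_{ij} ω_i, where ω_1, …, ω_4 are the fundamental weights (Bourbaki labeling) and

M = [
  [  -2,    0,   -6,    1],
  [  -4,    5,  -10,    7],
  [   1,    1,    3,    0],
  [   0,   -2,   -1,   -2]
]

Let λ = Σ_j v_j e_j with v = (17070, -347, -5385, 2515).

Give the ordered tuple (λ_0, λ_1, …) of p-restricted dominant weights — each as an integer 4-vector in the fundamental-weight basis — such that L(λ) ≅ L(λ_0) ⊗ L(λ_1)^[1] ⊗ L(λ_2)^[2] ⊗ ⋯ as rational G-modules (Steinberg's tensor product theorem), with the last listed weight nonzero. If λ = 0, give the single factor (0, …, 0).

((6, 5, 1, 6), (6, 2, 4, 2), (6, 1, 4, 0), (1, 4, 1, 3))

Change of basis e → ω: c = M·v where v = (17070, -347, -5385, 2515):
  c_1 = -2*17070 + 0*-347 + -6*-5385 + 1*2515 = 685
  c_2 = -4*17070 + 5*-347 + -10*-5385 + 7*2515 = 1440
  c_3 = 1*17070 + 1*-347 + 3*-5385 + 0*2515 = 568
  c_4 = 0*17070 + -2*-347 + -1*-5385 + -2*2515 = 1049
Expand coordinatewise in base 7:
  c_1 = 685 = 6·7^0 + 6·7^1 + 6·7^2 + 1·7^3
  c_2 = 1440 = 5·7^0 + 2·7^1 + 1·7^2 + 4·7^3
  c_3 = 568 = 1·7^0 + 4·7^1 + 4·7^2 + 1·7^3
  c_4 = 1049 = 6·7^0 + 2·7^1 + 0·7^2 + 3·7^3
p-restricted factor λ_0 = (6, 5, 1, 6)
p-restricted factor λ_1 = (6, 2, 4, 2)
p-restricted factor λ_2 = (6, 1, 4, 0)
p-restricted factor λ_3 = (1, 4, 1, 3)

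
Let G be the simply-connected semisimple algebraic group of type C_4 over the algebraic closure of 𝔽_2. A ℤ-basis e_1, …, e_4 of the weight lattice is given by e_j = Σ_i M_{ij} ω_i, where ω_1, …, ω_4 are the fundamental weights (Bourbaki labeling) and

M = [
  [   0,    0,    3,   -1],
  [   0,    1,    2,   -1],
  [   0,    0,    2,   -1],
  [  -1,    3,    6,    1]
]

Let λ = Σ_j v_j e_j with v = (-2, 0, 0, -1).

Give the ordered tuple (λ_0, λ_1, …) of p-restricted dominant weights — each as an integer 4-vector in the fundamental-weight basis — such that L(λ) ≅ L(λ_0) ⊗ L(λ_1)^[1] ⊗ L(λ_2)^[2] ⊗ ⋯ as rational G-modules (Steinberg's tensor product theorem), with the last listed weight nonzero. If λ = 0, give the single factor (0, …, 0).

((1, 1, 1, 1),)

Converting to the ω-basis (c_i = row i of M dotted with v = (-2, 0, 0, -1)):
  c_1 = (0)·(-2) + (0)·(0) + (3)·(0) + (-1)·(-1) = 1
  c_2 = (0)·(-2) + (1)·(0) + (2)·(0) + (-1)·(-1) = 1
  c_3 = (0)·(-2) + (0)·(0) + (2)·(0) + (-1)·(-1) = 1
  c_4 = (-1)·(-2) + (3)·(0) + (6)·(0) + (1)·(-1) = 1
Expand coordinatewise in base 2:
  c_1 = 1 = 1·2^0
  c_2 = 1 = 1·2^0
  c_3 = 1 = 1·2^0
  c_4 = 1 = 1·2^0
λ_0 = (1, 1, 1, 1)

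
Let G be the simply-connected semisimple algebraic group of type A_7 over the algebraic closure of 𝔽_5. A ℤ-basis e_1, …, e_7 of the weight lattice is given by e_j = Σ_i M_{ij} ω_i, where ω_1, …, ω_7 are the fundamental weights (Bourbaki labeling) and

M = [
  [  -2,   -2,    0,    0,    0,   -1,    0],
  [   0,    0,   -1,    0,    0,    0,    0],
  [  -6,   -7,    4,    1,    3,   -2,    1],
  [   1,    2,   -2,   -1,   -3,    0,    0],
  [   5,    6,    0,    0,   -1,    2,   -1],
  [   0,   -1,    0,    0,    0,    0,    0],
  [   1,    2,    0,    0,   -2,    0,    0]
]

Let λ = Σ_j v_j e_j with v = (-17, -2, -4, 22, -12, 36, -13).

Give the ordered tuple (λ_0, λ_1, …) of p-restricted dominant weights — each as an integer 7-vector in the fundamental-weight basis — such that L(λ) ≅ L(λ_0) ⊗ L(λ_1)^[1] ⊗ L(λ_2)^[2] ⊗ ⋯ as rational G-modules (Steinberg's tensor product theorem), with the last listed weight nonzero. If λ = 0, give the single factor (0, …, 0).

((2, 4, 1, 1, 0, 2, 3),)

ω-coordinates c = M·v, v = (-17, -2, -4, 22, -12, 36, -13):
  c_1 = -2*-17 + -2*-2 + 0*-4 + 0*22 + 0*-12 + -1*36 + 0*-13 = 2
  c_2 = 0*-17 + 0*-2 + -1*-4 + 0*22 + 0*-12 + 0*36 + 0*-13 = 4
  c_3 = -6*-17 + -7*-2 + 4*-4 + 1*22 + 3*-12 + -2*36 + 1*-13 = 1
  c_4 = 1*-17 + 2*-2 + -2*-4 + -1*22 + -3*-12 + 0*36 + 0*-13 = 1
  c_5 = 5*-17 + 6*-2 + 0*-4 + 0*22 + -1*-12 + 2*36 + -1*-13 = 0
  c_6 = 0*-17 + -1*-2 + 0*-4 + 0*22 + 0*-12 + 0*36 + 0*-13 = 2
  c_7 = 1*-17 + 2*-2 + 0*-4 + 0*22 + -2*-12 + 0*36 + 0*-13 = 3
Writing each c_i in base p = 5:
  c_1 = 2 = 2·5^0
  c_2 = 4 = 4·5^0
  c_3 = 1 = 1·5^0
  c_4 = 1 = 1·5^0
  c_5 = 0
  c_6 = 2 = 2·5^0
  c_7 = 3 = 3·5^0
Factor λ_0 = (2, 4, 1, 1, 0, 2, 3)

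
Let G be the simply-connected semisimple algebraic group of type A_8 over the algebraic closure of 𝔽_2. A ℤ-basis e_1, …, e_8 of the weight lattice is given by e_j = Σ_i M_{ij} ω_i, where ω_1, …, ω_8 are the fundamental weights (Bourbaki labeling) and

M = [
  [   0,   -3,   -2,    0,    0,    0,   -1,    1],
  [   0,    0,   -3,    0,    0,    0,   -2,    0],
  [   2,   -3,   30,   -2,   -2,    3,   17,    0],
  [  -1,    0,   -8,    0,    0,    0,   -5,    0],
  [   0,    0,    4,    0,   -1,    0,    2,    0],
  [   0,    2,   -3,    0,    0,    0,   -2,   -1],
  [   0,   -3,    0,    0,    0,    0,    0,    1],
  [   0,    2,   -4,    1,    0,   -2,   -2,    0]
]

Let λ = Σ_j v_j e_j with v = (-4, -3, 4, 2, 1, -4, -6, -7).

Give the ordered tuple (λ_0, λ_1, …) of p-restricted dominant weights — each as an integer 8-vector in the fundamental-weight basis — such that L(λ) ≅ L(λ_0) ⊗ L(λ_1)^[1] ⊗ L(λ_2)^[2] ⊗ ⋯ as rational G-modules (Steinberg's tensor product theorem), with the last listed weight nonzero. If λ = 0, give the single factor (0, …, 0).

In the fundamental-weight basis, λ has coordinates c = M·v (v = (-4, -3, 4, 2, 1, -4, -6, -7)):
  c_1 = 0*-4 + -3*-3 + -2*4 + 0*2 + 0*1 + 0*-4 + -1*-6 + 1*-7 = 0
  c_2 = 0*-4 + 0*-3 + -3*4 + 0*2 + 0*1 + 0*-4 + -2*-6 + 0*-7 = 0
  c_3 = 2*-4 + -3*-3 + 30*4 + -2*2 + -2*1 + 3*-4 + 17*-6 + 0*-7 = 1
  c_4 = -1*-4 + 0*-3 + -8*4 + 0*2 + 0*1 + 0*-4 + -5*-6 + 0*-7 = 2
  c_5 = 0*-4 + 0*-3 + 4*4 + 0*2 + -1*1 + 0*-4 + 2*-6 + 0*-7 = 3
  c_6 = 0*-4 + 2*-3 + -3*4 + 0*2 + 0*1 + 0*-4 + -2*-6 + -1*-7 = 1
  c_7 = 0*-4 + -3*-3 + 0*4 + 0*2 + 0*1 + 0*-4 + 0*-6 + 1*-7 = 2
  c_8 = 0*-4 + 2*-3 + -4*4 + 1*2 + 0*1 + -2*-4 + -2*-6 + 0*-7 = 0
Writing each c_i in base p = 2:
  c_1 = 0
  c_2 = 0
  c_3 = 1 = 1·2^0
  c_4 = 2 = 0·2^0 + 1·2^1
  c_5 = 3 = 1·2^0 + 1·2^1
  c_6 = 1 = 1·2^0
  c_7 = 2 = 0·2^0 + 1·2^1
  c_8 = 0
λ_0 = (0, 0, 1, 0, 1, 1, 0, 0)
λ_1 = (0, 0, 0, 1, 1, 0, 1, 0)

((0, 0, 1, 0, 1, 1, 0, 0), (0, 0, 0, 1, 1, 0, 1, 0))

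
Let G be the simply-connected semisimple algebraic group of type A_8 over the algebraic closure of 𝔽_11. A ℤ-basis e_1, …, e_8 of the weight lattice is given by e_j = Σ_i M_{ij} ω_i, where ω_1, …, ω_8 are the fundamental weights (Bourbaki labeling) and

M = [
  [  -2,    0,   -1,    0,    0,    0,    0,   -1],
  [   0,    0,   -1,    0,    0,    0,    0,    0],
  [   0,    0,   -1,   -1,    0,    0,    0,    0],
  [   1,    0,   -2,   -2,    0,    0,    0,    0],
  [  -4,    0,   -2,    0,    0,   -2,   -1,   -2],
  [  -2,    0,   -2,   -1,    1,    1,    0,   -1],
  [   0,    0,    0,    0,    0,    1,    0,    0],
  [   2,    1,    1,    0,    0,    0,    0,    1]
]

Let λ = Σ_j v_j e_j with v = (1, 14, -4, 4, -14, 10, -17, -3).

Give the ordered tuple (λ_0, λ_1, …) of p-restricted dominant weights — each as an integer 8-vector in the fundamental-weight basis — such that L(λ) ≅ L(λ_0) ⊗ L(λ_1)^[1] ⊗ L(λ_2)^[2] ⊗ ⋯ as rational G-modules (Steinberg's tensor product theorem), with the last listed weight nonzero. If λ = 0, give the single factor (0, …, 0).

Compute c_i = Σ_j M_{ij} v_j with v = (1, 14, -4, 4, -14, 10, -17, -3):
  c_1 = -2*1 + 0*14 + -1*-4 + 0*4 + 0*-14 + 0*10 + 0*-17 + -1*-3 = 5
  c_2 = 0*1 + 0*14 + -1*-4 + 0*4 + 0*-14 + 0*10 + 0*-17 + 0*-3 = 4
  c_3 = 0*1 + 0*14 + -1*-4 + -1*4 + 0*-14 + 0*10 + 0*-17 + 0*-3 = 0
  c_4 = 1*1 + 0*14 + -2*-4 + -2*4 + 0*-14 + 0*10 + 0*-17 + 0*-3 = 1
  c_5 = -4*1 + 0*14 + -2*-4 + 0*4 + 0*-14 + -2*10 + -1*-17 + -2*-3 = 7
  c_6 = -2*1 + 0*14 + -2*-4 + -1*4 + 1*-14 + 1*10 + 0*-17 + -1*-3 = 1
  c_7 = 0*1 + 0*14 + 0*-4 + 0*4 + 0*-14 + 1*10 + 0*-17 + 0*-3 = 10
  c_8 = 2*1 + 1*14 + 1*-4 + 0*4 + 0*-14 + 0*10 + 0*-17 + 1*-3 = 9
p = 11; digits c_i = Σ_j d_{ij}·11^j, 0 ≤ d_{ij} < 11:
  c_1 = 5 = 5·11^0
  c_2 = 4 = 4·11^0
  c_3 = 0
  c_4 = 1 = 1·11^0
  c_5 = 7 = 7·11^0
  c_6 = 1 = 1·11^0
  c_7 = 10 = 10·11^0
  c_8 = 9 = 9·11^0
p-restricted factor λ_0 = (5, 4, 0, 1, 7, 1, 10, 9)

((5, 4, 0, 1, 7, 1, 10, 9),)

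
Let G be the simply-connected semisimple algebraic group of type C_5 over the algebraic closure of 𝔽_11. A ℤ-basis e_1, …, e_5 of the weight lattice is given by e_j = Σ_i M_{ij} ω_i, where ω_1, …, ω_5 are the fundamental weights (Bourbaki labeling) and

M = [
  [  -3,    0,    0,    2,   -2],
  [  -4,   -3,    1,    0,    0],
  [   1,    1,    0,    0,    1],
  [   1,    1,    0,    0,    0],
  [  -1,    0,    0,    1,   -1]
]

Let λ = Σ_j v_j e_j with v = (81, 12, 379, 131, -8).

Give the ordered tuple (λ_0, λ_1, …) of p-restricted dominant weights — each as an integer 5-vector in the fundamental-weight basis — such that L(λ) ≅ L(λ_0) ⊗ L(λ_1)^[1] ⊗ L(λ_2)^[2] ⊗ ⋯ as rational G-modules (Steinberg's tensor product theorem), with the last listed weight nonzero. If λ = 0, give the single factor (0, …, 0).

Change of basis e → ω: c = M·v where v = (81, 12, 379, 131, -8):
  c_1 = -3*81 + 0*12 + 0*379 + 2*131 + -2*-8 = 35
  c_2 = -4*81 + -3*12 + 1*379 + 0*131 + 0*-8 = 19
  c_3 = 1*81 + 1*12 + 0*379 + 0*131 + 1*-8 = 85
  c_4 = 1*81 + 1*12 + 0*379 + 0*131 + 0*-8 = 93
  c_5 = -1*81 + 0*12 + 0*379 + 1*131 + -1*-8 = 58
Writing each c_i in base p = 11:
  c_1 = 35 = 2·11^0 + 3·11^1
  c_2 = 19 = 8·11^0 + 1·11^1
  c_3 = 85 = 8·11^0 + 7·11^1
  c_4 = 93 = 5·11^0 + 8·11^1
  c_5 = 58 = 3·11^0 + 5·11^1
p-restricted factor λ_0 = (2, 8, 8, 5, 3)
p-restricted factor λ_1 = (3, 1, 7, 8, 5)

((2, 8, 8, 5, 3), (3, 1, 7, 8, 5))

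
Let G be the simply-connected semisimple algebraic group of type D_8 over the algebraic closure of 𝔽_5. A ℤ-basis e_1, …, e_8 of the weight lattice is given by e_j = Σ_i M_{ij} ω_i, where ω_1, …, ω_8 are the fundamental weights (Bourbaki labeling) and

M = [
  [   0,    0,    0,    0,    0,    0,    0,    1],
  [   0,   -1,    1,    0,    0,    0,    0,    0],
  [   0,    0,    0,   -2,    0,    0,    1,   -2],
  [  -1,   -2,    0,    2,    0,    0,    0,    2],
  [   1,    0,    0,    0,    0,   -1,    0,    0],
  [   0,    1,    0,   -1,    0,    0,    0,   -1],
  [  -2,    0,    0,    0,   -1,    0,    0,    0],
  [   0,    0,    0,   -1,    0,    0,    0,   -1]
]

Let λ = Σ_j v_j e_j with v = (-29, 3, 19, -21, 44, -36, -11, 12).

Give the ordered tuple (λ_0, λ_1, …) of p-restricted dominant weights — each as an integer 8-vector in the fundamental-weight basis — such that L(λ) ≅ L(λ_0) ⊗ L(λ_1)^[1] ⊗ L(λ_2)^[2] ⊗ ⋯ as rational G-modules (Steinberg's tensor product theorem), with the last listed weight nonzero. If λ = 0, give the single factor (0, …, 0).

((2, 1, 2, 0, 2, 2, 4, 4), (2, 3, 1, 1, 1, 2, 2, 1))

Compute c_i = Σ_j M_{ij} v_j with v = (-29, 3, 19, -21, 44, -36, -11, 12):
  c_1 = 0*-29 + 0*3 + 0*19 + 0*-21 + 0*44 + 0*-36 + 0*-11 + 1*12 = 12
  c_2 = 0*-29 + -1*3 + 1*19 + 0*-21 + 0*44 + 0*-36 + 0*-11 + 0*12 = 16
  c_3 = 0*-29 + 0*3 + 0*19 + -2*-21 + 0*44 + 0*-36 + 1*-11 + -2*12 = 7
  c_4 = -1*-29 + -2*3 + 0*19 + 2*-21 + 0*44 + 0*-36 + 0*-11 + 2*12 = 5
  c_5 = 1*-29 + 0*3 + 0*19 + 0*-21 + 0*44 + -1*-36 + 0*-11 + 0*12 = 7
  c_6 = 0*-29 + 1*3 + 0*19 + -1*-21 + 0*44 + 0*-36 + 0*-11 + -1*12 = 12
  c_7 = -2*-29 + 0*3 + 0*19 + 0*-21 + -1*44 + 0*-36 + 0*-11 + 0*12 = 14
  c_8 = 0*-29 + 0*3 + 0*19 + -1*-21 + 0*44 + 0*-36 + 0*-11 + -1*12 = 9
Writing each c_i in base p = 5:
  c_1 = 12 = 2·5^0 + 2·5^1
  c_2 = 16 = 1·5^0 + 3·5^1
  c_3 = 7 = 2·5^0 + 1·5^1
  c_4 = 5 = 0·5^0 + 1·5^1
  c_5 = 7 = 2·5^0 + 1·5^1
  c_6 = 12 = 2·5^0 + 2·5^1
  c_7 = 14 = 4·5^0 + 2·5^1
  c_8 = 9 = 4·5^0 + 1·5^1
λ_0 = (2, 1, 2, 0, 2, 2, 4, 4)
λ_1 = (2, 3, 1, 1, 1, 2, 2, 1)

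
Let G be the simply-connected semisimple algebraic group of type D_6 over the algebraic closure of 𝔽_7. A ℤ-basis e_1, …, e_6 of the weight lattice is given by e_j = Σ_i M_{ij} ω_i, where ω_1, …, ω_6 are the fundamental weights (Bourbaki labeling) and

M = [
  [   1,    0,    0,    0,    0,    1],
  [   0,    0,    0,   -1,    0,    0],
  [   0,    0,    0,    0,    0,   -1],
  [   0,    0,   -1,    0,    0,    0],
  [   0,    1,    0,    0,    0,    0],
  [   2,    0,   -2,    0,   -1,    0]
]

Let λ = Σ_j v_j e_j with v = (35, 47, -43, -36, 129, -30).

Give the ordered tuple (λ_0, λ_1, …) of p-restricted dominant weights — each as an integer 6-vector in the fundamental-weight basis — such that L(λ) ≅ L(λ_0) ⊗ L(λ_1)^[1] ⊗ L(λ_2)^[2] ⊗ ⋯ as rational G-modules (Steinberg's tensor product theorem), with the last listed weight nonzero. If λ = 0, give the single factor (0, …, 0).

((5, 1, 2, 1, 5, 6), (0, 5, 4, 6, 6, 3))

Converting to the ω-basis (c_i = row i of M dotted with v = (35, 47, -43, -36, 129, -30)):
  c_1 = (1)·(35) + (0)·(47) + (0)·(-43) + (0)·(-36) + (0)·(129) + (1)·(-30) = 5
  c_2 = (0)·(35) + (0)·(47) + (0)·(-43) + (-1)·(-36) + (0)·(129) + (0)·(-30) = 36
  c_3 = (0)·(35) + (0)·(47) + (0)·(-43) + (0)·(-36) + (0)·(129) + (-1)·(-30) = 30
  c_4 = (0)·(35) + (0)·(47) + (-1)·(-43) + (0)·(-36) + (0)·(129) + (0)·(-30) = 43
  c_5 = (0)·(35) + (1)·(47) + (0)·(-43) + (0)·(-36) + (0)·(129) + (0)·(-30) = 47
  c_6 = (2)·(35) + (0)·(47) + (-2)·(-43) + (0)·(-36) + (-1)·(129) + (0)·(-30) = 27
p = 7; digits c_i = Σ_j d_{ij}·7^j, 0 ≤ d_{ij} < 7:
  c_1 = 5 = 5·7^0
  c_2 = 36 = 1·7^0 + 5·7^1
  c_3 = 30 = 2·7^0 + 4·7^1
  c_4 = 43 = 1·7^0 + 6·7^1
  c_5 = 47 = 5·7^0 + 6·7^1
  c_6 = 27 = 6·7^0 + 3·7^1
p-restricted factor λ_0 = (5, 1, 2, 1, 5, 6)
p-restricted factor λ_1 = (0, 5, 4, 6, 6, 3)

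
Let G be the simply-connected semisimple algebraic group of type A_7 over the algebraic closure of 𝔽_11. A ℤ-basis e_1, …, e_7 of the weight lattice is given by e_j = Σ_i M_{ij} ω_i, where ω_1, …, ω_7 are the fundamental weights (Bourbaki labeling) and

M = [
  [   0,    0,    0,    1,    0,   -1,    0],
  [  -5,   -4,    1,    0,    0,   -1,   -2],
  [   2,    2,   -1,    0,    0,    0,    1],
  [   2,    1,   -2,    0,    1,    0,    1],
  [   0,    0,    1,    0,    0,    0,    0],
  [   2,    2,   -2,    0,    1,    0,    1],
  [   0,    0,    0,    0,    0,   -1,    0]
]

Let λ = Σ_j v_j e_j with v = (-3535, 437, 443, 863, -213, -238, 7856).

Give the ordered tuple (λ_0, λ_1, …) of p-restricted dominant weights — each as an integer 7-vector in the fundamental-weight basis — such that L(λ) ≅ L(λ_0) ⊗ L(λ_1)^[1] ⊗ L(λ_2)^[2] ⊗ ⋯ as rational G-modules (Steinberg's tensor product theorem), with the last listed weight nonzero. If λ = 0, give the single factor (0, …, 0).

Compute c_i = Σ_j M_{ij} v_j with v = (-3535, 437, 443, 863, -213, -238, 7856):
  c_1 = 0*-3535 + 0*437 + 0*443 + 1*863 + 0*-213 + -1*-238 + 0*7856 = 1101
  c_2 = -5*-3535 + -4*437 + 1*443 + 0*863 + 0*-213 + -1*-238 + -2*7856 = 896
  c_3 = 2*-3535 + 2*437 + -1*443 + 0*863 + 0*-213 + 0*-238 + 1*7856 = 1217
  c_4 = 2*-3535 + 1*437 + -2*443 + 0*863 + 1*-213 + 0*-238 + 1*7856 = 124
  c_5 = 0*-3535 + 0*437 + 1*443 + 0*863 + 0*-213 + 0*-238 + 0*7856 = 443
  c_6 = 2*-3535 + 2*437 + -2*443 + 0*863 + 1*-213 + 0*-238 + 1*7856 = 561
  c_7 = 0*-3535 + 0*437 + 0*443 + 0*863 + 0*-213 + -1*-238 + 0*7856 = 238
Expand coordinatewise in base 11:
  c_1 = 1101 = 1·11^0 + 1·11^1 + 9·11^2
  c_2 = 896 = 5·11^0 + 4·11^1 + 7·11^2
  c_3 = 1217 = 7·11^0 + 0·11^1 + 10·11^2
  c_4 = 124 = 3·11^0 + 0·11^1 + 1·11^2
  c_5 = 443 = 3·11^0 + 7·11^1 + 3·11^2
  c_6 = 561 = 0·11^0 + 7·11^1 + 4·11^2
  c_7 = 238 = 7·11^0 + 10·11^1 + 1·11^2
p-restricted factor λ_0 = (1, 5, 7, 3, 3, 0, 7)
p-restricted factor λ_1 = (1, 4, 0, 0, 7, 7, 10)
p-restricted factor λ_2 = (9, 7, 10, 1, 3, 4, 1)

((1, 5, 7, 3, 3, 0, 7), (1, 4, 0, 0, 7, 7, 10), (9, 7, 10, 1, 3, 4, 1))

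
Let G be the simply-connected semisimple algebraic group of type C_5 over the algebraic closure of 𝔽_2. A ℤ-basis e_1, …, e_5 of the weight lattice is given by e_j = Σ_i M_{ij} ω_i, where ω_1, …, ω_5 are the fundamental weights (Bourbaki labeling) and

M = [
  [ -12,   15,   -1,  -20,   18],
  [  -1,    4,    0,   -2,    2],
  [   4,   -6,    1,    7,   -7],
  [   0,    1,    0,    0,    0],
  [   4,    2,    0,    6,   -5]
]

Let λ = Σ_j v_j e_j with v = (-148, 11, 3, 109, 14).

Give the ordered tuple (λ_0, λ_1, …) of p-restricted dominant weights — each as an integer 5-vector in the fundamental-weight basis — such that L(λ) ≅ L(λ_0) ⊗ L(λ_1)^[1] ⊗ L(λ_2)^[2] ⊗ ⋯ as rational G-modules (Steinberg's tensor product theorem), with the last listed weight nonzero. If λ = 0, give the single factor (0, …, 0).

((0, 0, 0, 1, 0), (1, 1, 1, 1, 1), (0, 0, 0, 0, 1), (1, 0, 1, 1, 1))

Compute c_i = Σ_j M_{ij} v_j with v = (-148, 11, 3, 109, 14):
  c_1 = -12*-148 + 15*11 + -1*3 + -20*109 + 18*14 = 10
  c_2 = -1*-148 + 4*11 + 0*3 + -2*109 + 2*14 = 2
  c_3 = 4*-148 + -6*11 + 1*3 + 7*109 + -7*14 = 10
  c_4 = 0*-148 + 1*11 + 0*3 + 0*109 + 0*14 = 11
  c_5 = 4*-148 + 2*11 + 0*3 + 6*109 + -5*14 = 14
Writing each c_i in base p = 2:
  c_1 = 10 = 0·2^0 + 1·2^1 + 0·2^2 + 1·2^3
  c_2 = 2 = 0·2^0 + 1·2^1
  c_3 = 10 = 0·2^0 + 1·2^1 + 0·2^2 + 1·2^3
  c_4 = 11 = 1·2^0 + 1·2^1 + 0·2^2 + 1·2^3
  c_5 = 14 = 0·2^0 + 1·2^1 + 1·2^2 + 1·2^3
Factor λ_0 = (0, 0, 0, 1, 0)
Factor λ_1 = (1, 1, 1, 1, 1)
Factor λ_2 = (0, 0, 0, 0, 1)
Factor λ_3 = (1, 0, 1, 1, 1)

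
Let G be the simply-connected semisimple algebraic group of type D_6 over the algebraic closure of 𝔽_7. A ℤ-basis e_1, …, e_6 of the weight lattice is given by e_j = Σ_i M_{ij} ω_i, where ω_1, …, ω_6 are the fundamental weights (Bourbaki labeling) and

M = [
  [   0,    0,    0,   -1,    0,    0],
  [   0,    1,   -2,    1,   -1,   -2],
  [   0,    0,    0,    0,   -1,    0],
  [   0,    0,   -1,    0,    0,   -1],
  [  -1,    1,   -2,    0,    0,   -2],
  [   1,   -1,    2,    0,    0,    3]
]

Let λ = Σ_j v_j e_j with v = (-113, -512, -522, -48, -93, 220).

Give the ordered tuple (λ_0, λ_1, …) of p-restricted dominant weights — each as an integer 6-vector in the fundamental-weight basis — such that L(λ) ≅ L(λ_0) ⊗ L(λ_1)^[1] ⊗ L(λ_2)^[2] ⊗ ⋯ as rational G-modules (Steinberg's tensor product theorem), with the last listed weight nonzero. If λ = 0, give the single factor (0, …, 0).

((6, 4, 2, 1, 2, 1), (6, 5, 6, 1, 1, 2), (0, 2, 1, 6, 4, 0))

ω-coordinates c = M·v, v = (-113, -512, -522, -48, -93, 220):
  c_1 = 0*-113 + 0*-512 + 0*-522 + -1*-48 + 0*-93 + 0*220 = 48
  c_2 = 0*-113 + 1*-512 + -2*-522 + 1*-48 + -1*-93 + -2*220 = 137
  c_3 = 0*-113 + 0*-512 + 0*-522 + 0*-48 + -1*-93 + 0*220 = 93
  c_4 = 0*-113 + 0*-512 + -1*-522 + 0*-48 + 0*-93 + -1*220 = 302
  c_5 = -1*-113 + 1*-512 + -2*-522 + 0*-48 + 0*-93 + -2*220 = 205
  c_6 = 1*-113 + -1*-512 + 2*-522 + 0*-48 + 0*-93 + 3*220 = 15
Base-7 expansion of each c_i:
  c_1 = 48 = 6·7^0 + 6·7^1
  c_2 = 137 = 4·7^0 + 5·7^1 + 2·7^2
  c_3 = 93 = 2·7^0 + 6·7^1 + 1·7^2
  c_4 = 302 = 1·7^0 + 1·7^1 + 6·7^2
  c_5 = 205 = 2·7^0 + 1·7^1 + 4·7^2
  c_6 = 15 = 1·7^0 + 2·7^1
Factor λ_0 = (6, 4, 2, 1, 2, 1)
Factor λ_1 = (6, 5, 6, 1, 1, 2)
Factor λ_2 = (0, 2, 1, 6, 4, 0)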